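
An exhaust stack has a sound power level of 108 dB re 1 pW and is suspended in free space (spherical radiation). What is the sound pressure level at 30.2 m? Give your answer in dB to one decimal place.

67.4 dB

The power spreads over a sphere of area 4π·r², so L_p = L_w − 10·log₁₀(4π·r²).
4π·r² = 1.146e+04 m², 10·log₁₀ of that is 40.592 dB.
L_p = 108 − 40.592 = 67.41 dB.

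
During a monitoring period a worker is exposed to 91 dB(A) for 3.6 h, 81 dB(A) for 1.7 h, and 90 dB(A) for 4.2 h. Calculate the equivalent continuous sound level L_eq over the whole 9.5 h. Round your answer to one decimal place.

L_eq = 10·log₁₀[(1/T)·Σ tᵢ·10^(Lᵢ/10)] with T = 9.5 h.
Σ tᵢ·10^(Lᵢ/10) = 3.6·10^(91/10) + 1.7·10^(81/10) + 4.2·10^(90/10) = 8.946e+09.
L_eq = 10·log₁₀(8.946e+09/9.5) = 89.74 dB(A).

89.7 dB(A)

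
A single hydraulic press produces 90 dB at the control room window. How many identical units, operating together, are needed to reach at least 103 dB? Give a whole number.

20

The shortfall is 103 − 90 = 13.0 dB, and N units add 10·log₁₀ N, so need 10·log₁₀ N ≥ 13.0.
N ≥ 10^(13.0/10) = 19.953, so N = 20.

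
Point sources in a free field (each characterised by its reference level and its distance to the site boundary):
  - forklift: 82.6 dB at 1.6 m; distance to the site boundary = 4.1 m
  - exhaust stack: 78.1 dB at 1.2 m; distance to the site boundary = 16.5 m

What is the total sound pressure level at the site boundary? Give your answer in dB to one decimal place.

First find each source's level at the receiver (point-source: −20·log₁₀(r/r_ref)), then combine on an intensity basis.
forklift: 82.6 − 20·log₁₀(4.1/1.6) = 82.6 − 8.17 = 74.43 dB.
exhaust stack: 78.1 − 20·log₁₀(16.5/1.2) = 78.1 − 22.77 = 55.33 dB.
Σ 10^(L/10) = 2.805e+07 → L_total = 10·log₁₀(2.805e+07) = 74.48 dB.

74.5 dB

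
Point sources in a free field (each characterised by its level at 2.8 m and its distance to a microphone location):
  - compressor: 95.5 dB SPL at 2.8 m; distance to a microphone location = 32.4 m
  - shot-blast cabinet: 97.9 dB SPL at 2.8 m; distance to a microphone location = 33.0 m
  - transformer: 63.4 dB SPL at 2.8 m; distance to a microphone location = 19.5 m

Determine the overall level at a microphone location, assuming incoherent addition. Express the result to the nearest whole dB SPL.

79 dB SPL

Apply inverse-square spreading to bring every level to the receiver, then sum 10^(L/10).
compressor: 95.5 − 20·log₁₀(32.4/2.8) = 95.5 − 21.27 = 74.23 dB SPL.
shot-blast cabinet: 97.9 − 20·log₁₀(33.0/2.8) = 97.9 − 21.43 = 76.47 dB SPL.
transformer: 63.4 − 20·log₁₀(19.5/2.8) = 63.4 − 16.86 = 46.54 dB SPL.
Σ 10^(L/10) = 7.093e+07 → L_total = 10·log₁₀(7.093e+07) = 78.51 dB SPL.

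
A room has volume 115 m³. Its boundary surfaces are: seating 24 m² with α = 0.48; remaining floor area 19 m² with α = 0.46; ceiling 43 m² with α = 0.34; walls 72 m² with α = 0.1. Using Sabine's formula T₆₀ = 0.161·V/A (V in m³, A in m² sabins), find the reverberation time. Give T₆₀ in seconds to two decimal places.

Total absorption A = 24·0.48 + 19·0.46 + 43·0.34 + 72·0.1 = 42.08 m² sabins.
T₆₀ = 0.161 × 115 / 42.08 = 0.440 s.

0.44 s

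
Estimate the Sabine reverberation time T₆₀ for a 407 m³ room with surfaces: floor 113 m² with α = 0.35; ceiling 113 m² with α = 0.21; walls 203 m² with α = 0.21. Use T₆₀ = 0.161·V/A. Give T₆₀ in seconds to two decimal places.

A = Σ Sᵢαᵢ = 113·0.35 + 113·0.21 + 203·0.21 = 105.91 m².
T₆₀ = 0.161·V/A = 0.161·407/105.91 = 0.619 s.

0.62 s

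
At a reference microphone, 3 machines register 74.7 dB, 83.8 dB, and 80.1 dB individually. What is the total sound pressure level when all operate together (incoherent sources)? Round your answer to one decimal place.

Incoherent sources combine by intensity addition: L_total = 10·log₁₀(Σ 10^(L_i/10)).
Σ 10^(L/10) = 10^(74.7/10) + 10^(83.8/10) + 10^(80.1/10) = 3.717e+08.
L_total = 10·log₁₀(3.717e+08) = 85.70 dB.

85.7 dB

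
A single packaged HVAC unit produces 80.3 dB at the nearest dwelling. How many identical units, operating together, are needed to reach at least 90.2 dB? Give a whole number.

The shortfall is 90.2 − 80.3 = 9.9 dB, and N units add 10·log₁₀ N, so need 10·log₁₀ N ≥ 9.9.
N ≥ 10^(9.9/10) = 9.772, so N = 10.

10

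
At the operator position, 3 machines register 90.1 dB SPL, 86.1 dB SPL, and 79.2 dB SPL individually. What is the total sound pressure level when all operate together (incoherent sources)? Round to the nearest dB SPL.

For uncorrelated sources the intensities add, so convert each level to linear form, sum, and take 10·log₁₀ of the total.
Σ 10^(L/10) = 10^(90.1/10) + 10^(86.1/10) + 10^(79.2/10) = 1.514e+09.
L_total = 10·log₁₀(1.514e+09) = 91.80 dB SPL.

92 dB SPL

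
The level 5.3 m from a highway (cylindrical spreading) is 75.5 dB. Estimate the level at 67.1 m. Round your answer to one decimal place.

For a line source, L₂ = L₁ − 10·log₁₀(r₂/r₁).
L₂ = 75.5 − 10·log₁₀(67.1/5.3) = 75.5 − 11.024 = 64.48 dB.

64.5 dB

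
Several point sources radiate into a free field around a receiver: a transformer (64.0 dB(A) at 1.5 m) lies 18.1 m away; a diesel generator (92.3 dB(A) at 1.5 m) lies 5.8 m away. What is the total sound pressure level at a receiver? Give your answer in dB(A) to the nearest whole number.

Propagate each source to the receiver with L = L_ref − 20·log₁₀(r/r_ref), then add intensities.
transformer: 64.0 − 20·log₁₀(18.1/1.5) = 64.0 − 21.63 = 42.37 dB(A).
diesel generator: 92.3 − 20·log₁₀(5.8/1.5) = 92.3 − 11.75 = 80.55 dB(A).
Σ 10^(L/10) = 1.136e+08 → L_total = 10·log₁₀(1.136e+08) = 80.55 dB(A).

81 dB(A)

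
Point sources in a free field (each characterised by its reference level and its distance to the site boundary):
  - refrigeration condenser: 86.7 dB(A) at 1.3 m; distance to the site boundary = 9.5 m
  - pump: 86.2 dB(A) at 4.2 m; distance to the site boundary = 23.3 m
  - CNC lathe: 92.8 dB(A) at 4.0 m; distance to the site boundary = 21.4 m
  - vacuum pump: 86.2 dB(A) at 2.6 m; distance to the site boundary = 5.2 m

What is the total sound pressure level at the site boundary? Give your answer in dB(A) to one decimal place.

Apply inverse-square spreading to bring every level to the receiver, then sum 10^(L/10).
refrigeration condenser: 86.7 − 20·log₁₀(9.5/1.3) = 86.7 − 17.28 = 69.42 dB(A).
pump: 86.2 − 20·log₁₀(23.3/4.2) = 86.2 − 14.88 = 71.32 dB(A).
CNC lathe: 92.8 − 20·log₁₀(21.4/4.0) = 92.8 − 14.57 = 78.23 dB(A).
vacuum pump: 86.2 − 20·log₁₀(5.2/2.6) = 86.2 − 6.02 = 80.18 dB(A).
Σ 10^(L/10) = 1.931e+08 → L_total = 10·log₁₀(1.931e+08) = 82.86 dB(A).

82.9 dB(A)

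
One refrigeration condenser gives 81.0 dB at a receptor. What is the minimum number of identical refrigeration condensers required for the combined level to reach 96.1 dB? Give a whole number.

Need L₁ + 10·log₁₀ N ≥ 96.1, i.e. log₁₀ N ≥ 1.51.
N ≥ 10^(15.1/10) = 32.359, so N = 33.

33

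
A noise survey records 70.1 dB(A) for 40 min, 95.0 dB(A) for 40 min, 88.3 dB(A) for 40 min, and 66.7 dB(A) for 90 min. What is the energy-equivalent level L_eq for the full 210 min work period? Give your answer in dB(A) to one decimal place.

L_eq = 10·log₁₀[(1/T)·Σ tᵢ·10^(Lᵢ/10)] with T = 210 min.
Σ tᵢ·10^(Lᵢ/10) = 40·10^(70.1/10) + 40·10^(95.0/10) + 40·10^(88.3/10) + 90·10^(66.7/10) = 1.544e+11.
L_eq = 10·log₁₀(1.544e+11/210) = 88.66 dB(A).

88.7 dB(A)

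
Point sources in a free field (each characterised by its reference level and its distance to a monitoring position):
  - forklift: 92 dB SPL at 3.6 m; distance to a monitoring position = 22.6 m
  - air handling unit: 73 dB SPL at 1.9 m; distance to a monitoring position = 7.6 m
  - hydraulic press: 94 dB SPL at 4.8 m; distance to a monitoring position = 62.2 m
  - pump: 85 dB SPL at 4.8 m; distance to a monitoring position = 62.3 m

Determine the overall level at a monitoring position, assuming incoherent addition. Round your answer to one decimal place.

77.7 dB SPL

First find each source's level at the receiver (point-source: −20·log₁₀(r/r_ref)), then combine on an intensity basis.
forklift: 92 − 20·log₁₀(22.6/3.6) = 92 − 15.96 = 76.04 dB SPL.
air handling unit: 73 − 20·log₁₀(7.6/1.9) = 73 − 12.04 = 60.96 dB SPL.
hydraulic press: 94 − 20·log₁₀(62.2/4.8) = 94 − 22.25 = 71.75 dB SPL.
pump: 85 − 20·log₁₀(62.3/4.8) = 85 − 22.26 = 62.74 dB SPL.
Σ 10^(L/10) = 5.830e+07 → L_total = 10·log₁₀(5.830e+07) = 77.66 dB SPL.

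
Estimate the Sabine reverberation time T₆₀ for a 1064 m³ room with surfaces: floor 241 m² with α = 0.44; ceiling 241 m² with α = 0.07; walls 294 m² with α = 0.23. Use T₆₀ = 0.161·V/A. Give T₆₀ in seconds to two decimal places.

Summing Sᵢαᵢ: 241·0.44 + 241·0.07 + 294·0.23 = 190.53 m².
T₆₀ = 0.161 × 1064 / 190.53 = 0.899 s.

0.90 s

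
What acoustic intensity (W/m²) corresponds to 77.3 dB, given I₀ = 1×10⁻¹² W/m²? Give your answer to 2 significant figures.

5.4e-05 W/m²

L = 10·log₁₀(I/I₀) ⇒ I = I₀·10^(L/10) = 10⁻¹² × 10^7.73.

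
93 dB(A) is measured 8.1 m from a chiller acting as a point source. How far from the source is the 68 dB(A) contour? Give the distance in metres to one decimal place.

Point-source spreading drops the level by 20·log₁₀(r₂/r₁); inverting, r₂/r₁ = 10^(ΔL/20).
r₂ = 8.1·10^((93−68)/20) = 8.1·10^(25.0/20) = 144.04 m.

144.0 m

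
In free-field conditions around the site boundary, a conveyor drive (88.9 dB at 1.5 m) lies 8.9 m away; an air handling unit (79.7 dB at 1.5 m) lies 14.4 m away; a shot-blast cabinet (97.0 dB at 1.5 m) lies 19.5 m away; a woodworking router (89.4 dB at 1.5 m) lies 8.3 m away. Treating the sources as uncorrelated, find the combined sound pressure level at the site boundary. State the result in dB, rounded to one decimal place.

Propagate each source to the receiver with L = L_ref − 20·log₁₀(r/r_ref), then add intensities.
conveyor drive: 88.9 − 20·log₁₀(8.9/1.5) = 88.9 − 15.47 = 73.43 dB.
air handling unit: 79.7 − 20·log₁₀(14.4/1.5) = 79.7 − 19.65 = 60.05 dB.
shot-blast cabinet: 97.0 − 20·log₁₀(19.5/1.5) = 97.0 − 22.28 = 74.72 dB.
woodworking router: 89.4 − 20·log₁₀(8.3/1.5) = 89.4 − 14.86 = 74.54 dB.
Σ 10^(L/10) = 8.116e+07 → L_total = 10·log₁₀(8.116e+07) = 79.09 dB.

79.1 dB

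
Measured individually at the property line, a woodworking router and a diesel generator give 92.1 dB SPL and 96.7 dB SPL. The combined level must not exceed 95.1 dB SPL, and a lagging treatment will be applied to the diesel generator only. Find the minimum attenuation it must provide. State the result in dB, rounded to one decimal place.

4.6 dB

The untreated sources together contribute 10^(92.1/10) = 1.622e+09, i.e. 92.10 dB SPL.
To meet 95.1 dB SPL overall, the treated diesel generator may contribute at most 10^(95.1/10) − 1.622e+09 = 1.614e+09, i.e. 92.08 dB SPL.
Required insertion loss = 96.7 − 92.08 = 4.62 dB.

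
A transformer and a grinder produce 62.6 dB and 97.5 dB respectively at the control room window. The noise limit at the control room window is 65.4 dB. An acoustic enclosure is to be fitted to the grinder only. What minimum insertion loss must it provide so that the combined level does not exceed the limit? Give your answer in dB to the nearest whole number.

35 dB

Fixed contribution from the other source: Σ 10^(L/10) = 10^(62.6/10) = 1.820e+06 (62.60 dB).
The limit corresponds to 10^(65.4/10) = 3.467e+06; subtracting the fixed part leaves 1.648e+06 for the grinder, i.e. 62.17 dB.
Required insertion loss = 97.5 − 62.17 = 35.33 dB.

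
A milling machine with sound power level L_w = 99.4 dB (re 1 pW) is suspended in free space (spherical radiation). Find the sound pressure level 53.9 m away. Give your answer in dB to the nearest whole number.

The power spreads over a sphere of area 4π·r², so L_p = L_w − 10·log₁₀(4π·r²).
4π·r² = 3.651e+04 m², 10·log₁₀ of that is 45.624 dB.
L_p = 99.4 − 45.624 = 53.78 dB.

54 dB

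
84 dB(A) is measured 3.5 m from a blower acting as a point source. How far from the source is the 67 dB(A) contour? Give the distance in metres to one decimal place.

For a point source L₁ − L₂ = 20·log₁₀(r₂/r₁), so r₂ = r₁·10^((L₁−L₂)/20).
r₂ = 3.5·10^((84−67)/20) = 3.5·10^(17.0/20) = 24.78 m.

24.8 m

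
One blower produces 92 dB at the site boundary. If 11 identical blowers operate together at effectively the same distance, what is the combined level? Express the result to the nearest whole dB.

102 dB

N identical incoherent sources raise the level by 10·log₁₀ N.
L_total = 92 + 10·log₁₀(11) = 92 + 10.414 = 102.41 dB.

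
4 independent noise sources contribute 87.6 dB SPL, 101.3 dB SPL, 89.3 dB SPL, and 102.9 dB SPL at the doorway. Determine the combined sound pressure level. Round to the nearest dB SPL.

Incoherent sources combine by intensity addition: L_total = 10·log₁₀(Σ 10^(L_i/10)).
Σ 10^(L/10) = 10^(87.6/10) + 10^(101.3/10) + 10^(89.3/10) + 10^(102.9/10) = 3.441e+10.
L_total = 10·log₁₀(3.441e+10) = 105.37 dB SPL.

105 dB SPL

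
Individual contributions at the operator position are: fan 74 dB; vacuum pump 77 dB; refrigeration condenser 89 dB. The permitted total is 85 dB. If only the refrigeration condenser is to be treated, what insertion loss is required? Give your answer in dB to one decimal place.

5.2 dB

Everything except the refrigeration condenser sums to 10^(74/10) + 10^(77/10) = 7.524e+07 in linear terms, 78.76 dB.
The limit corresponds to 10^(85/10) = 3.162e+08; subtracting the fixed part leaves 2.410e+08 for the refrigeration condenser, i.e. 83.82 dB.
So the refrigeration condenser must be reduced from 89 to 83.82 dB: IL = 5.18 dB.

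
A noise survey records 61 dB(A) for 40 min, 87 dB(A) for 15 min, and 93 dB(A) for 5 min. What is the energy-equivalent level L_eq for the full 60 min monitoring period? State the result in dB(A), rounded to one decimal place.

84.7 dB(A)

The energy average is taken in the linear domain: L_eq = 10·log₁₀[(Σ tᵢ·10^(Lᵢ/10))/T], T = 60 min.
Σ tᵢ·10^(Lᵢ/10) = 40·10^(61/10) + 15·10^(87/10) + 5·10^(93/10) = 1.754e+10.
L_eq = 10·log₁₀(1.754e+10/60) = 84.66 dB(A).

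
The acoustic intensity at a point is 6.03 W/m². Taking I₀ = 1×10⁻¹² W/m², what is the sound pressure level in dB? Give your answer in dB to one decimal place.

127.8 dB

L = 10·log₁₀(I/I₀) = 10·log₁₀(6.03/10⁻¹²) = 10·log₁₀(6.03×10^12).
L = 10·(0.7803 + 12) = 127.80 dB.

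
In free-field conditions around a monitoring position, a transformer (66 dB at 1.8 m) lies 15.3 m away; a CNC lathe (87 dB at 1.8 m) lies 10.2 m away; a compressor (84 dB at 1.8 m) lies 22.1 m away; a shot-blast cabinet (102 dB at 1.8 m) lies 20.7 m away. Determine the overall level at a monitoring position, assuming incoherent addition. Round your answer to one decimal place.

81.4 dB

Propagate each source to the receiver with L = L_ref − 20·log₁₀(r/r_ref), then add intensities.
transformer: 66 − 20·log₁₀(15.3/1.8) = 66 − 18.59 = 47.41 dB.
CNC lathe: 87 − 20·log₁₀(10.2/1.8) = 87 − 15.07 = 71.93 dB.
compressor: 84 − 20·log₁₀(22.1/1.8) = 84 − 21.78 = 62.22 dB.
shot-blast cabinet: 102 − 20·log₁₀(20.7/1.8) = 102 − 21.21 = 80.79 dB.
Σ 10^(L/10) = 1.372e+08 → L_total = 10·log₁₀(1.372e+08) = 81.37 dB.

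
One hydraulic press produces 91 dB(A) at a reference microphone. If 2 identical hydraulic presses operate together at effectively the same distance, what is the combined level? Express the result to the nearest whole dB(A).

With 2 equal, uncorrelated contributions the intensity is 2× that of one unit, giving a rise of 10·log₁₀ 2.
L_total = 91 + 10·log₁₀(2) = 91 + 3.010 = 94.01 dB(A).

94 dB(A)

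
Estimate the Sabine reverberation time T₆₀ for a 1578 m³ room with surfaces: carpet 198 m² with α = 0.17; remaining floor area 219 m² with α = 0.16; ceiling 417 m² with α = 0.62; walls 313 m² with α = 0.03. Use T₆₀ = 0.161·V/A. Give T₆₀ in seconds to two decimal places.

0.75 s

Summing Sᵢαᵢ: 198·0.17 + 219·0.16 + 417·0.62 + 313·0.03 = 336.63 m².
T₆₀ = 0.161·V/A = 0.161·1578/336.63 = 0.755 s.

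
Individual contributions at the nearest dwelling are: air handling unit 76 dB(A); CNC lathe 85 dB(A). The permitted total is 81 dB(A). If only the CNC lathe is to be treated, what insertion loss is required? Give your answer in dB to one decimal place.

5.7 dB

Everything except the CNC lathe sums to 10^(76/10) = 3.981e+07 in linear terms, 76.00 dB(A).
To meet 81 dB(A) overall, the treated CNC lathe may contribute at most 10^(81/10) − 3.981e+07 = 8.608e+07, i.e. 79.35 dB(A).
So the CNC lathe must be reduced from 85 to 79.35 dB(A): IL = 5.65 dB.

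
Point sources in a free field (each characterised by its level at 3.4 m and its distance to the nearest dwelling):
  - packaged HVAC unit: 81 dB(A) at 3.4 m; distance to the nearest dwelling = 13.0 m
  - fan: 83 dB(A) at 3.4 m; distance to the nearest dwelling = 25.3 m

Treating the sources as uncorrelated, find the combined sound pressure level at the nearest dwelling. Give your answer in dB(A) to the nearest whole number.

Propagate each source to the receiver with L = L_ref − 20·log₁₀(r/r_ref), then add intensities.
packaged HVAC unit: 81 − 20·log₁₀(13.0/3.4) = 81 − 11.65 = 69.35 dB(A).
fan: 83 − 20·log₁₀(25.3/3.4) = 83 − 17.43 = 65.57 dB(A).
Σ 10^(L/10) = 1.221e+07 → L_total = 10·log₁₀(1.221e+07) = 70.87 dB(A).

71 dB(A)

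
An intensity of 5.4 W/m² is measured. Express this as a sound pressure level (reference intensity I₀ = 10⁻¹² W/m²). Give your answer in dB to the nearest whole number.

Dividing by I₀ shifts the exponent by 12: I/I₀ = 5.4×10^12.
L = 10·(0.7324 + 12) = 127.32 dB.

127 dB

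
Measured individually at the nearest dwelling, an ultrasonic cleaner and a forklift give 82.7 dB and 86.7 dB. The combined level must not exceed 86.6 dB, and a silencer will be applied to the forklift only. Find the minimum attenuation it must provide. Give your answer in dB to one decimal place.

2.4 dB

The untreated sources together contribute 10^(82.7/10) = 1.862e+08, i.e. 82.70 dB.
To meet 86.6 dB overall, the treated forklift may contribute at most 10^(86.6/10) − 1.862e+08 = 2.709e+08, i.e. 84.33 dB.
Required insertion loss = 86.7 − 84.33 = 2.37 dB.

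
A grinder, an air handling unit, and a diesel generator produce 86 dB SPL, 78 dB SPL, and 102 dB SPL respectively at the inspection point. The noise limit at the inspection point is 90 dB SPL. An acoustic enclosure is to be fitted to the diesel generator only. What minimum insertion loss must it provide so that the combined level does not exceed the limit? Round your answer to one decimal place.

Fixed contribution from the other sources: Σ 10^(L/10) = 10^(86/10) + 10^(78/10) = 4.612e+08 (86.64 dB SPL).
To meet 90 dB SPL overall, the treated diesel generator may contribute at most 10^(90/10) − 4.612e+08 = 5.388e+08, i.e. 87.31 dB SPL.
So the diesel generator must be reduced from 102 to 87.31 dB SPL: IL = 14.69 dB.

14.7 dB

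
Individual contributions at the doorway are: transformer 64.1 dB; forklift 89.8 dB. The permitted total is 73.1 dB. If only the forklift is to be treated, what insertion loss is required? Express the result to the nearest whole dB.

Fixed contribution from the other source: Σ 10^(L/10) = 10^(64.1/10) = 2.570e+06 (64.10 dB).
The limit corresponds to 10^(73.1/10) = 2.042e+07; subtracting the fixed part leaves 1.785e+07 for the forklift, i.e. 72.52 dB.
So the forklift must be reduced from 89.8 to 72.52 dB: IL = 17.28 dB.

17 dB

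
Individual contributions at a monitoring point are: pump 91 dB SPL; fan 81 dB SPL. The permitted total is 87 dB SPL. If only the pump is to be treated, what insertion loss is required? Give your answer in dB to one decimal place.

The untreated sources together contribute 10^(81/10) = 1.259e+08, i.e. 81.00 dB SPL.
The limit corresponds to 10^(87/10) = 5.012e+08; subtracting the fixed part leaves 3.753e+08 for the pump, i.e. 85.74 dB SPL.
So the pump must be reduced from 91 to 85.74 dB SPL: IL = 5.26 dB.

5.3 dB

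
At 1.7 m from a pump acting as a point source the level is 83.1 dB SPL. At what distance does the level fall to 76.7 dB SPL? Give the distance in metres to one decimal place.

Point-source spreading drops the level by 20·log₁₀(r₂/r₁); inverting, r₂/r₁ = 10^(ΔL/20).
r₂ = 1.7·10^((83.1−76.7)/20) = 1.7·10^(6.4/20) = 3.55 m.

3.6 m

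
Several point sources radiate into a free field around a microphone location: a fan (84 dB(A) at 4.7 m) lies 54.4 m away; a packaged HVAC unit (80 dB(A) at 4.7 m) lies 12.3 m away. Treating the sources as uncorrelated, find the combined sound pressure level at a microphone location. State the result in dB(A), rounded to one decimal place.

Apply inverse-square spreading to bring every level to the receiver, then sum 10^(L/10).
fan: 84 − 20·log₁₀(54.4/4.7) = 84 − 21.27 = 62.73 dB(A).
packaged HVAC unit: 80 − 20·log₁₀(12.3/4.7) = 80 − 8.36 = 71.64 dB(A).
Σ 10^(L/10) = 1.648e+07 → L_total = 10·log₁₀(1.648e+07) = 72.17 dB(A).

72.2 dB(A)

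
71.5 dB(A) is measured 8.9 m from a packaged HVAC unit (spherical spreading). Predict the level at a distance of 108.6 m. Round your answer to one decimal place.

Spherical spreading from a point source gives a 20·log₁₀(r₂/r₁) drop.
L₂ = 71.5 − 20·log₁₀(108.6/8.9) = 71.5 − 21.729 = 49.77 dB(A).

49.8 dB(A)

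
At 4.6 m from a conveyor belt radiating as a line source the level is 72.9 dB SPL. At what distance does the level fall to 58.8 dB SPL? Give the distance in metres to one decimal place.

118.2 m

For a line source L₁ − L₂ = 10·log₁₀(r₂/r₁), so r₂ = r₁·10^((L₁−L₂)/10).
r₂ = 4.6·10^((72.9−58.8)/10) = 4.6·10^(14.1/10) = 118.24 m.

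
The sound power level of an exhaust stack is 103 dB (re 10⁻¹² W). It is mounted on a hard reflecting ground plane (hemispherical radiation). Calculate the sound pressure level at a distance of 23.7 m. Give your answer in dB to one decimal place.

67.5 dB

L_p = L_w − 10·log₁₀(2π·r²) with r = 23.7 m.
2π·r² = 3529 m², 10·log₁₀ of that is 35.477 dB.
L_p = 103 − 35.477 = 67.52 dB.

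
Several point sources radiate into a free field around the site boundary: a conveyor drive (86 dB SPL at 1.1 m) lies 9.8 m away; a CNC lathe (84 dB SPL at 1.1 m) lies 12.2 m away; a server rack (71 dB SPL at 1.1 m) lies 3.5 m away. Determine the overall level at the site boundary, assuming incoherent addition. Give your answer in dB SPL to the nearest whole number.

First find each source's level at the receiver (point-source: −20·log₁₀(r/r_ref)), then combine on an intensity basis.
conveyor drive: 86 − 20·log₁₀(9.8/1.1) = 86 − 19.00 = 67.00 dB SPL.
CNC lathe: 84 − 20·log₁₀(12.2/1.1) = 84 − 20.90 = 63.10 dB SPL.
server rack: 71 − 20·log₁₀(3.5/1.1) = 71 − 10.05 = 60.95 dB SPL.
Σ 10^(L/10) = 8.301e+06 → L_total = 10·log₁₀(8.301e+06) = 69.19 dB SPL.

69 dB SPL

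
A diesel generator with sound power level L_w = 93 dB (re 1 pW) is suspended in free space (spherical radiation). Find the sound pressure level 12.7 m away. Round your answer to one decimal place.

59.9 dB

L_p = L_w − 10·log₁₀(4π·r²) with r = 12.7 m.
4π·r² = 2027 m², 10·log₁₀ of that is 33.068 dB.
L_p = 93 − 33.068 = 59.93 dB.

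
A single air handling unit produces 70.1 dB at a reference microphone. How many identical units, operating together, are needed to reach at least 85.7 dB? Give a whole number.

37

The shortfall is 85.7 − 70.1 = 15.6 dB, and N units add 10·log₁₀ N, so need 10·log₁₀ N ≥ 15.6.
N ≥ 10^(15.6/10) = 36.308, so N = 37.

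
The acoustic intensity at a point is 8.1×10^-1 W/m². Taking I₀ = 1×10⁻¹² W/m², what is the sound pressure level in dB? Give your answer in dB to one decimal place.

I/I₀ = 8.1×10^-1/10⁻¹² = 8.1×10^11, and L = 10·log₁₀(I/I₀).
L = 10·(0.9085 + 11) = 119.08 dB.

119.1 dB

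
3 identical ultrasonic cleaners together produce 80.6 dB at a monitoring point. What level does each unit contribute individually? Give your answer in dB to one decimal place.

3 equal contributions raise the level by 10·log₁₀ 3 = 4.771 dB, so each unit alone gives 80.6 − 4.771.

75.8 dB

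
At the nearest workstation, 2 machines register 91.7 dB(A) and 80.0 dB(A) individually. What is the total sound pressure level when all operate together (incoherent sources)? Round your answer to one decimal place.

Incoherent sources combine by intensity addition: L_total = 10·log₁₀(Σ 10^(L_i/10)).
Σ 10^(L/10) = 10^(91.7/10) + 10^(80.0/10) = 1.579e+09.
L_total = 10·log₁₀(1.579e+09) = 91.98 dB(A).

92.0 dB(A)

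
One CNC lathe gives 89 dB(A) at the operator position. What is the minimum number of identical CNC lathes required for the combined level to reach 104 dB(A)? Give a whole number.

32

N identical sources give L₁ + 10·log₁₀ N, so require 10·log₁₀ N ≥ 104 − 89 = 15.0 dB.
N ≥ 10^(15.0/10) = 31.623, so N = 32.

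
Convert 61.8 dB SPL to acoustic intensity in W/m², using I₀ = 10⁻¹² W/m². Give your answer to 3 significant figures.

I = I₀·10^(L/10) = 10⁻¹² × 10^(61.8/10) = 10^(-5.820).

1.51e-06 W/m²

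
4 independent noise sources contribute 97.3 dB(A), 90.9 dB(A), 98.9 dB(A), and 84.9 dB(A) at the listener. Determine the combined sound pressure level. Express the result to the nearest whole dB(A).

102 dB(A)

Incoherent sources combine by intensity addition: L_total = 10·log₁₀(Σ 10^(L_i/10)).
Σ 10^(L/10) = 10^(97.3/10) + 10^(90.9/10) + 10^(98.9/10) + 10^(84.9/10) = 1.467e+10.
L_total = 10·log₁₀(1.467e+10) = 101.66 dB(A).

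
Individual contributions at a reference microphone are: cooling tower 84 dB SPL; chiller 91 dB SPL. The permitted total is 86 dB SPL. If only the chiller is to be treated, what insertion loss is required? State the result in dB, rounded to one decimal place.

The untreated sources together contribute 10^(84/10) = 2.512e+08, i.e. 84.00 dB SPL.
The limit corresponds to 10^(86/10) = 3.981e+08; subtracting the fixed part leaves 1.469e+08 for the chiller, i.e. 81.67 dB SPL.
Required insertion loss = 91 − 81.67 = 9.33 dB.

9.3 dB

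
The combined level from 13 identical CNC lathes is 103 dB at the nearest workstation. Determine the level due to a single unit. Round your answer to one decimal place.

13 equal contributions raise the level by 10·log₁₀ 13 = 11.139 dB, so each unit alone gives 103 − 11.139.

91.9 dB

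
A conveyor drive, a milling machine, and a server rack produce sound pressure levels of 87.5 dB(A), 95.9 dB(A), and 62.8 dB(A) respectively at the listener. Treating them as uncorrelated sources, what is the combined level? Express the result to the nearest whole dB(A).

Incoherent sources combine by intensity addition: L_total = 10·log₁₀(Σ 10^(L_i/10)).
Σ 10^(L/10) = 10^(87.5/10) + 10^(95.9/10) + 10^(62.8/10) = 4.455e+09.
L_total = 10·log₁₀(4.455e+09) = 96.49 dB(A).

96 dB(A)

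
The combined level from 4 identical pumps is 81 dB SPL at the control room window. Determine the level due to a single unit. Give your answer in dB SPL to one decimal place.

75.0 dB SPL

For N identical incoherent sources L_total = L₁ + 10·log₁₀ N, so L₁ = 81 − 10·log₁₀(4) = 81 − 6.021.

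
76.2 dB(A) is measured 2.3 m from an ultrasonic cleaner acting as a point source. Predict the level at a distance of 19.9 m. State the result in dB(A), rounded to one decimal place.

Spherical spreading from a point source gives a 20·log₁₀(r₂/r₁) drop.
L₂ = 76.2 − 20·log₁₀(19.9/2.3) = 76.2 − 18.743 = 57.46 dB(A).

57.5 dB(A)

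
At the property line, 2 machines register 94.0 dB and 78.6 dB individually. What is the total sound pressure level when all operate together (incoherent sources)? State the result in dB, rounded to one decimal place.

Incoherent sources combine by intensity addition: L_total = 10·log₁₀(Σ 10^(L_i/10)).
Σ 10^(L/10) = 10^(94.0/10) + 10^(78.6/10) = 2.584e+09.
L_total = 10·log₁₀(2.584e+09) = 94.12 dB.

94.1 dB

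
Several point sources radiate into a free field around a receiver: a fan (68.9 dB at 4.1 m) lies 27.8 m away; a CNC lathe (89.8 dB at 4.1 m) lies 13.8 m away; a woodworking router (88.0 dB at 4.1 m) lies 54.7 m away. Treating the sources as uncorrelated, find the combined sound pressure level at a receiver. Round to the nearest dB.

79 dB

Apply inverse-square spreading to bring every level to the receiver, then sum 10^(L/10).
fan: 68.9 − 20·log₁₀(27.8/4.1) = 68.9 − 16.63 = 52.27 dB.
CNC lathe: 89.8 − 20·log₁₀(13.8/4.1) = 89.8 − 10.54 = 79.26 dB.
woodworking router: 88.0 − 20·log₁₀(54.7/4.1) = 88.0 − 22.50 = 65.50 dB.
Σ 10^(L/10) = 8.801e+07 → L_total = 10·log₁₀(8.801e+07) = 79.45 dB.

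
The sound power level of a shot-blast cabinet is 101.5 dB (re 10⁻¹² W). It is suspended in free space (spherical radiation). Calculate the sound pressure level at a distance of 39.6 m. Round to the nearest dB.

Free-field spherical radiation: L_p = L_w − 10·log₁₀(4π·r²), r = 39.6 m.
4π·r² = 1.971e+04 m², 10·log₁₀ of that is 42.946 dB.
L_p = 101.5 − 42.946 = 58.55 dB.

59 dB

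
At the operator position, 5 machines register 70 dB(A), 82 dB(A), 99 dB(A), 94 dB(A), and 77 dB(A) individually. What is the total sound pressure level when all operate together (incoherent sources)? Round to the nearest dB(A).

Incoherent sources combine by intensity addition: L_total = 10·log₁₀(Σ 10^(L_i/10)).
Σ 10^(L/10) = 10^(70/10) + 10^(82/10) + 10^(99/10) + 10^(94/10) + 10^(77/10) = 1.067e+10.
L_total = 10·log₁₀(1.067e+10) = 100.28 dB(A).

100 dB(A)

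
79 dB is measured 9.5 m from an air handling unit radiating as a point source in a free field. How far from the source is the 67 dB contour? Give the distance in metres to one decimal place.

For a point source L₁ − L₂ = 20·log₁₀(r₂/r₁), so r₂ = r₁·10^((L₁−L₂)/20).
r₂ = 9.5·10^((79−67)/20) = 9.5·10^(12.0/20) = 37.82 m.

37.8 m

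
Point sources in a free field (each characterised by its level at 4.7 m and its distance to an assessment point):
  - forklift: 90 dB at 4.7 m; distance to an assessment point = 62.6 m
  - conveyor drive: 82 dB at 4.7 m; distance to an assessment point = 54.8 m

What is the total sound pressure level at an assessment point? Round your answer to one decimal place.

68.3 dB

First find each source's level at the receiver (point-source: −20·log₁₀(r/r_ref)), then combine on an intensity basis.
forklift: 90 − 20·log₁₀(62.6/4.7) = 90 − 22.49 = 67.51 dB.
conveyor drive: 82 − 20·log₁₀(54.8/4.7) = 82 − 21.33 = 60.67 dB.
Σ 10^(L/10) = 6.803e+06 → L_total = 10·log₁₀(6.803e+06) = 68.33 dB.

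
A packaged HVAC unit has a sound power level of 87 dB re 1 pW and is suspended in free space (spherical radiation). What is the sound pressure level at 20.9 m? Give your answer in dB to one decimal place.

49.6 dB

The power spreads over a sphere of area 4π·r², so L_p = L_w − 10·log₁₀(4π·r²).
4π·r² = 5489 m², 10·log₁₀ of that is 37.395 dB.
L_p = 87 − 37.395 = 49.60 dB.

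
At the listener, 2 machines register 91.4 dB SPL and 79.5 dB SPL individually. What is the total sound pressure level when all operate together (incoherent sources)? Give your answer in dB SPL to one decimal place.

Incoherent sources combine by intensity addition: L_total = 10·log₁₀(Σ 10^(L_i/10)).
Σ 10^(L/10) = 10^(91.4/10) + 10^(79.5/10) = 1.470e+09.
L_total = 10·log₁₀(1.470e+09) = 91.67 dB SPL.

91.7 dB SPL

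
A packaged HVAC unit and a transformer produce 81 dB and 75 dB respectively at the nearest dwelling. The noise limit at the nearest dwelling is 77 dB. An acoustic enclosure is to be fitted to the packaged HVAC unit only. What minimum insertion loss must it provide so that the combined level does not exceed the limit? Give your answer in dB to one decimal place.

8.3 dB

The untreated sources together contribute 10^(75/10) = 3.162e+07, i.e. 75.00 dB.
To meet 77 dB overall, the treated packaged HVAC unit may contribute at most 10^(77/10) − 3.162e+07 = 1.850e+07, i.e. 72.67 dB.
So the packaged HVAC unit must be reduced from 81 to 72.67 dB: IL = 8.33 dB.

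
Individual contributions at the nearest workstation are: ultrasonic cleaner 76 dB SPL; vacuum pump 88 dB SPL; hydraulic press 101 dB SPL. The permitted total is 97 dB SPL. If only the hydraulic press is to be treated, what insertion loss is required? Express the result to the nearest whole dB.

Everything except the hydraulic press sums to 10^(76/10) + 10^(88/10) = 6.708e+08 in linear terms, 88.27 dB SPL.
To meet 97 dB SPL overall, the treated hydraulic press may contribute at most 10^(97/10) − 6.708e+08 = 4.341e+09, i.e. 96.38 dB SPL.
Required insertion loss = 101 − 96.38 = 4.62 dB.

5 dB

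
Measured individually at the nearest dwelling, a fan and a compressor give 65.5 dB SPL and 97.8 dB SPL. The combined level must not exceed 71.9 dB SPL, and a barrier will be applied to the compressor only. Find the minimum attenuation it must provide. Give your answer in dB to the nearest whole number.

The untreated sources together contribute 10^(65.5/10) = 3.548e+06, i.e. 65.50 dB SPL.
To meet 71.9 dB SPL overall, the treated compressor may contribute at most 10^(71.9/10) − 3.548e+06 = 1.194e+07, i.e. 70.77 dB SPL.
So the compressor must be reduced from 97.8 to 70.77 dB SPL: IL = 27.03 dB.

27 dB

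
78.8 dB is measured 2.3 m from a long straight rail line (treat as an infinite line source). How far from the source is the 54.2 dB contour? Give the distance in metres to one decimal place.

For a line source L₁ − L₂ = 10·log₁₀(r₂/r₁), so r₂ = r₁·10^((L₁−L₂)/10).
r₂ = 2.3·10^((78.8−54.2)/10) = 2.3·10^(24.6/10) = 663.33 m.

663.3 m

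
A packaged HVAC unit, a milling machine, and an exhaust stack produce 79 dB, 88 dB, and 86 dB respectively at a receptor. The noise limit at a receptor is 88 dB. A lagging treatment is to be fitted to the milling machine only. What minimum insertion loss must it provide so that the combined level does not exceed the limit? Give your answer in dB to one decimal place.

6.1 dB

The untreated sources together contribute 10^(79/10) + 10^(86/10) = 4.775e+08, i.e. 86.79 dB.
To meet 88 dB overall, the treated milling machine may contribute at most 10^(88/10) − 4.775e+08 = 1.534e+08, i.e. 81.86 dB.
Required insertion loss = 88 − 81.86 = 6.14 dB.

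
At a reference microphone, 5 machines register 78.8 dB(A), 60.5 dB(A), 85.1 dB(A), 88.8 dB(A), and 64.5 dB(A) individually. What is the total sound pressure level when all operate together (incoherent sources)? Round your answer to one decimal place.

For uncorrelated sources the intensities add, so convert each level to linear form, sum, and take 10·log₁₀ of the total.
Σ 10^(L/10) = 10^(78.8/10) + 10^(60.5/10) + 10^(85.1/10) + 10^(88.8/10) + 10^(64.5/10) = 1.162e+09.
L_total = 10·log₁₀(1.162e+09) = 90.65 dB(A).

90.7 dB(A)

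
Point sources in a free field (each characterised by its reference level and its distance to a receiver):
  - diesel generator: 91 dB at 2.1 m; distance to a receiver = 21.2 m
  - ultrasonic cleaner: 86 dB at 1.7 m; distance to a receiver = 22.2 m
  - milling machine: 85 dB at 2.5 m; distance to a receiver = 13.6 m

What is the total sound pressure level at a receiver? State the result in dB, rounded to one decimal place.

Apply inverse-square spreading to bring every level to the receiver, then sum 10^(L/10).
diesel generator: 91 − 20·log₁₀(21.2/2.1) = 91 − 20.08 = 70.92 dB.
ultrasonic cleaner: 86 − 20·log₁₀(22.2/1.7) = 86 − 22.32 = 63.68 dB.
milling machine: 85 − 20·log₁₀(13.6/2.5) = 85 − 14.71 = 70.29 dB.
Σ 10^(L/10) = 2.537e+07 → L_total = 10·log₁₀(2.537e+07) = 74.04 dB.

74.0 dB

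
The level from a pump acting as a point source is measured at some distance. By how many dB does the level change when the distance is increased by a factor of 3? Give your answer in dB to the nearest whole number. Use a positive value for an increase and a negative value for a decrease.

A point source loses 6 dB per doubling of distance; generally ΔL = −20·log₁₀(r₂/r₁).
ΔL = −20·log₁₀(3) = -9.54 dB.

-10 dB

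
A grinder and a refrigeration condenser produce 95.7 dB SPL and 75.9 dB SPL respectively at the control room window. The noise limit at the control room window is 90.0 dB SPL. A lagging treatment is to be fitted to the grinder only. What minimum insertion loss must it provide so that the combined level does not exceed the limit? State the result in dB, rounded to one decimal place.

5.9 dB

The untreated sources together contribute 10^(75.9/10) = 3.890e+07, i.e. 75.90 dB SPL.
To meet 90.0 dB SPL overall, the treated grinder may contribute at most 10^(90.0/10) − 3.890e+07 = 9.611e+08, i.e. 89.83 dB SPL.
Required insertion loss = 95.7 − 89.83 = 5.87 dB.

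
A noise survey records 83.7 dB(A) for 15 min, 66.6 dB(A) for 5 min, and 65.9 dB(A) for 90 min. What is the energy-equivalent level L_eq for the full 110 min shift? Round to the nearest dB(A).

L_eq = 10·log₁₀[(1/T)·Σ tᵢ·10^(Lᵢ/10)] with T = 110 min.
Σ tᵢ·10^(Lᵢ/10) = 15·10^(83.7/10) + 5·10^(66.6/10) + 90·10^(65.9/10) = 3.889e+09.
L_eq = 10·log₁₀(3.889e+09/110) = 75.48 dB(A).

75 dB(A)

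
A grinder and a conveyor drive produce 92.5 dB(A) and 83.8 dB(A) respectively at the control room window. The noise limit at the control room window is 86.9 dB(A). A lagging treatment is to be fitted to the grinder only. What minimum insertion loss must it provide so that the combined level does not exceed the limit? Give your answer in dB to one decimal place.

Fixed contribution from the other source: Σ 10^(L/10) = 10^(83.8/10) = 2.399e+08 (83.80 dB(A)).
To meet 86.9 dB(A) overall, the treated grinder may contribute at most 10^(86.9/10) − 2.399e+08 = 2.499e+08, i.e. 83.98 dB(A).
So the grinder must be reduced from 92.5 to 83.98 dB(A): IL = 8.52 dB.

8.5 dB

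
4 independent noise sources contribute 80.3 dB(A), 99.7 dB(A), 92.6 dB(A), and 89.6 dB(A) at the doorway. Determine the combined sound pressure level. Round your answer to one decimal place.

For uncorrelated sources the intensities add, so convert each level to linear form, sum, and take 10·log₁₀ of the total.
Σ 10^(L/10) = 10^(80.3/10) + 10^(99.7/10) + 10^(92.6/10) + 10^(89.6/10) = 1.217e+10.
L_total = 10·log₁₀(1.217e+10) = 100.85 dB(A).

100.9 dB(A)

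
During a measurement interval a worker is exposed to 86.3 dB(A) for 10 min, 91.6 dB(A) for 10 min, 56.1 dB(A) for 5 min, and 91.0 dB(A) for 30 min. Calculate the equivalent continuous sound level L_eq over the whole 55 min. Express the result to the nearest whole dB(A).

L_eq = 10·log₁₀[(1/T)·Σ tᵢ·10^(Lᵢ/10)] with T = 55 min.
Σ tᵢ·10^(Lᵢ/10) = 10·10^(86.3/10) + 10·10^(91.6/10) + 5·10^(56.1/10) + 30·10^(91.0/10) = 5.649e+10.
L_eq = 10·log₁₀(5.649e+10/55) = 90.12 dB(A).

90 dB(A)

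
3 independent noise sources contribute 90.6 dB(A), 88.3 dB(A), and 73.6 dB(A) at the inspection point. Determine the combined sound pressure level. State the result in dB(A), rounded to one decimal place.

Incoherent sources combine by intensity addition: L_total = 10·log₁₀(Σ 10^(L_i/10)).
Σ 10^(L/10) = 10^(90.6/10) + 10^(88.3/10) + 10^(73.6/10) = 1.847e+09.
L_total = 10·log₁₀(1.847e+09) = 92.67 dB(A).

92.7 dB(A)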